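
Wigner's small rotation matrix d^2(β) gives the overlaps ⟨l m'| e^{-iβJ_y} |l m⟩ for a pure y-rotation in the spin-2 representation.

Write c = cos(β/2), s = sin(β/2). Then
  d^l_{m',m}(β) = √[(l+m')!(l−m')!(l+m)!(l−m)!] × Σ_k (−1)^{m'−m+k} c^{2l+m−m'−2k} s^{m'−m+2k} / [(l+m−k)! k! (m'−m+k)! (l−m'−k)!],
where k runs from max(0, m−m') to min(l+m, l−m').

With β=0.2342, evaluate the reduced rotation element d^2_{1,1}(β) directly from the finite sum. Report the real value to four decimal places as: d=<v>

d=0.9325

d^2_{1,1}(β=0.2342) via Wigner's sum:
With c≡cos(β/2)=0.993152 and s≡sin(β/2)=0.116833, N=[6·1·6·1]^{1/2}=6.000000
k: max(0,(1)−(1))=0 … min(2+(1),2−(1))=1
  k=0: (−1)^0·6.0000/(6)·0.9932^4·0.1168^0 = +0.972887
  k=1: (−1)^1·6.0000/(2)·0.9932^2·0.1168^2 = -0.040391
d^2_{1,1}(0.2342) = +0.972887 -0.040391 = +0.932496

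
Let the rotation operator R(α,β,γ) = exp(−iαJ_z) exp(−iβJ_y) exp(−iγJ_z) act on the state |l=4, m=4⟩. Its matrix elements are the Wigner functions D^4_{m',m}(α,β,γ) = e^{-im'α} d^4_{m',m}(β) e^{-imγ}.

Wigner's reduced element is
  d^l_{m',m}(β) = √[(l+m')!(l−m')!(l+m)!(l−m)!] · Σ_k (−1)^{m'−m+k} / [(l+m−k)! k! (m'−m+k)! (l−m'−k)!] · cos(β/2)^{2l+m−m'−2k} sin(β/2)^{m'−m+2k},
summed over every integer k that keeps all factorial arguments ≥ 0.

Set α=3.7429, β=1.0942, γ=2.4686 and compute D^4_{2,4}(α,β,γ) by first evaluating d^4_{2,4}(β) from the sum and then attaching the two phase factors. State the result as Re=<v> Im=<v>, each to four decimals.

Re=0.0452 Im=0.5538

Split into d^4_{2,4}(β=1.0942) × two z-phases.
Half-angle: c=0.854037, s=0.520213. N=√(720·2·40320·1)=7619.763776
k∈{2} keeps every argument non-negative
  k=2: (−1)^0·7619.7638/(1440)·0.8540^6·0.5202^2 = +0.555649
d^4_{2,4}(1.0942) = +0.555649
D = (+0.359920-0.932983i)·(+0.555649)·(-0.900611+0.434625i) = +0.045202+0.553807i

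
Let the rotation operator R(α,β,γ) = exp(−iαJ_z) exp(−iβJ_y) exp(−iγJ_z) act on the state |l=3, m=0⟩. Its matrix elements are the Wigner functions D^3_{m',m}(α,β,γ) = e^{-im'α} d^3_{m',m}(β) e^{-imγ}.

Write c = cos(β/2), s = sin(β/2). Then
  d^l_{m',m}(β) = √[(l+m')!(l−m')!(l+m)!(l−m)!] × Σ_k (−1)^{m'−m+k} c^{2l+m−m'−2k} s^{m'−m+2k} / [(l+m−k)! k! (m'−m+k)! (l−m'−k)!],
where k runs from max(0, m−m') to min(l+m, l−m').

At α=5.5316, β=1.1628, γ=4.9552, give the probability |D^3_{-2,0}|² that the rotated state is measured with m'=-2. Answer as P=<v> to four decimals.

P=0.2096

D^3_{-2,0}(5.5316,1.1628,4.9552) = e^{-i·-2·5.5316}·d^3_{-2,0}(1.1628)·e^{-i·0·4.9552}. Compute d first:
Half-angle: c=0.835695, s=0.549194. N=√(1·120·6·6)=65.726707
k∈{2,3} keeps every argument non-negative
  k=2: (−1)^0·65.7267/(12)·0.8357^4·0.5492^2 = +0.805756
  k=3: (−1)^1·65.7267/(12)·0.8357^2·0.5492^4 = -0.347985
d^3_{-2,0}(1.1628) = +0.805756 -0.347985 = +0.457771
|D^3_{-2,0}|² = |d^3_{-2,0}(β)|² = (+0.457771)² = 0.209554 (the z-rotation phases have unit modulus)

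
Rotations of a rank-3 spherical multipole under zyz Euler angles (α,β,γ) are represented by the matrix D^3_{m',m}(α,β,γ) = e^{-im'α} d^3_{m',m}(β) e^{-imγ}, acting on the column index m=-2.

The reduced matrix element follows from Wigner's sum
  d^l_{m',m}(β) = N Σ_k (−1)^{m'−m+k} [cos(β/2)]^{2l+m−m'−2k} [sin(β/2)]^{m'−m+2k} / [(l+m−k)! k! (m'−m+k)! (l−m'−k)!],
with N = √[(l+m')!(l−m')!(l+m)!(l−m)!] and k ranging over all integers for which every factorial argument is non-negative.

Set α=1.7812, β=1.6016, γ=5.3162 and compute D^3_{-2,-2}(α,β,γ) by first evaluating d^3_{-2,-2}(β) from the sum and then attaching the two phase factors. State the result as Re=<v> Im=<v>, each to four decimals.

Re=0.0283 Im=-0.4906

D^3_{-2,-2}(1.7812,1.6016,5.3162) = e^{-i·-2·1.7812}·d^3_{-2,-2}(1.6016)·e^{-i·-2·5.3162}. Compute d first:
c=cos(1.6016/2)=0.696133, s=sin(1.6016/2)=0.717913; N=√[1·120·1·120]=120.000000
Admissible k: 0..1 (factorial args all ≥0)
  k=0: (−1)^0·120.0000/(120)·0.6961^6·0.7179^0 = +0.113803
  k=1: (−1)^1·120.0000/(24)·0.6961^4·0.7179^2 = -0.605176
d^3_{-2,-2}(1.6016) = +0.113803 -0.605176 = -0.491374
Phases: e^{-i·(-2)·1.7812}=-0.912759-0.408497i, e^{-i·(-2)·5.3162}=-0.355243-0.934774i ⇒ D=+0.028304-0.490558i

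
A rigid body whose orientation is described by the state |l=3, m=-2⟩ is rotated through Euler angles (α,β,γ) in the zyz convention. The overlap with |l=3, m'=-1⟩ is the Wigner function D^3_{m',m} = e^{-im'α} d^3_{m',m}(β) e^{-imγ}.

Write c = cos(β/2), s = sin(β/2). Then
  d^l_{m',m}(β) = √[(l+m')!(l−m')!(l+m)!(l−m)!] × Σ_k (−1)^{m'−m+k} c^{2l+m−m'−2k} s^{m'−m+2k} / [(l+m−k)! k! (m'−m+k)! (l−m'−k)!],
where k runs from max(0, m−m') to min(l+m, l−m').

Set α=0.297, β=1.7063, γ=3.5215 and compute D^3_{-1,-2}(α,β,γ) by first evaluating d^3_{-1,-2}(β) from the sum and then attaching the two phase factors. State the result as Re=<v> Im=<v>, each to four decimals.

D^3_{-1,-2}(0.297,1.7063,3.5215) = e^{-i·-1·0.297}·d^3_{-1,-2}(1.7063)·e^{-i·-2·3.5215}. Compute d first:
Half-angle: c=0.657613, s=0.753356. N=√(2·24·1·120)=75.894664
k: max(0,(-2)−(-1))=0 … min(3+(-2),3−(-1))=1
  k=0: (−1)^1·75.8947/(24)·0.6576^5·0.7534^1 = -0.292990
  k=1: (−1)^2·75.8947/(12)·0.6576^3·0.7534^3 = +0.769028
d^3_{-1,-2}(1.7063) = -0.292990 +0.769028 = +0.476037
D = (+0.956219+0.292653i)·(+0.476037)·(+0.724964+0.688787i) = +0.234043+0.414530i

Re=0.2340 Im=0.4145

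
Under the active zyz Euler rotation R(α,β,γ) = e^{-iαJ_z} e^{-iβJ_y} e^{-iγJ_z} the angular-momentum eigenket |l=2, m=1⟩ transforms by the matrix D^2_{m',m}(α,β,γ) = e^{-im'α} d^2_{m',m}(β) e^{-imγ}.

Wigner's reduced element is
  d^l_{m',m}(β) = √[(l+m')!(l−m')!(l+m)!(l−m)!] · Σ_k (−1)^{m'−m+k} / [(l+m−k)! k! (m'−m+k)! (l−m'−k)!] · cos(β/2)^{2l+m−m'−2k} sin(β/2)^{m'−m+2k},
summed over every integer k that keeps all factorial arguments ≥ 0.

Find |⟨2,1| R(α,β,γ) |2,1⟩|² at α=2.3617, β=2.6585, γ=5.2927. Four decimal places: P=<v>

P=0.0251

Split into d^2_{1,1}(β=2.6585) × two z-phases.
Half-angle: c=0.239204, s=0.970969. N=√(6·1·6·1)=6.000000
The bounds max(0,m−m')=0 and min(l+m,l−m')=1 give 2 terms
  k=0: (−1)^0·6.0000/(6)·0.2392^4·0.9710^0 = +0.003274
  k=1: (−1)^1·6.0000/(2)·0.2392^2·0.9710^2 = -0.161834
d^2_{1,1}(2.6585) = +0.003274 -0.161834 = -0.158560
|D^2_{1,1}|² = |d^2_{1,1}(β)|² = (-0.158560)² = 0.025141 (the z-rotation phases have unit modulus)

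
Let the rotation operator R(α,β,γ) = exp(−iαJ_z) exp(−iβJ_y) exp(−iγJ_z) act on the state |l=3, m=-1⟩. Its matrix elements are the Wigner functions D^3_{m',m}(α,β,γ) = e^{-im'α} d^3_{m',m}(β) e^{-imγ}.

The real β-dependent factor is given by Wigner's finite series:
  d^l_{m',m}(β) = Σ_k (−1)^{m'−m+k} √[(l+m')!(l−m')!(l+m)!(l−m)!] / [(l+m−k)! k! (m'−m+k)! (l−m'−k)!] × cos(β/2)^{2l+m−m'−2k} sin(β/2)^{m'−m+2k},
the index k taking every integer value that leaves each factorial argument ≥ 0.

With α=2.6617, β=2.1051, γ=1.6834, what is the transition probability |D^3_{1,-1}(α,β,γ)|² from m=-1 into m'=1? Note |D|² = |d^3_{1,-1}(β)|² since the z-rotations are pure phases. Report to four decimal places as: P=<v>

P=0.1727

D^3_{1,-1}(2.6617,2.1051,1.6834) = e^{-i·1·2.6617}·d^3_{1,-1}(2.1051)·e^{-i·-1·1.6834}. Compute d first:
Half-angle: c=0.495358, s=0.868689. N=√(24·2·2·24)=48.000000
Admissible k: 0..2 (factorial args all ≥0)
  k=0: (−1)^2·48.0000/(8)·0.4954^4·0.8687^2 = +0.272618
  k=1: (−1)^3·48.0000/(6)·0.4954^2·0.8687^4 = -1.117854
  k=2: (−1)^4·48.0000/(48)·0.4954^0·0.8687^6 = +0.429721
d^3_{1,-1}(2.1051) = +0.272618 -1.117854 +0.429721 = -0.415515
|D^3_{1,-1}|² = |d^3_{1,-1}(β)|² = (-0.415515)² = 0.172653 (the z-rotation phases have unit modulus)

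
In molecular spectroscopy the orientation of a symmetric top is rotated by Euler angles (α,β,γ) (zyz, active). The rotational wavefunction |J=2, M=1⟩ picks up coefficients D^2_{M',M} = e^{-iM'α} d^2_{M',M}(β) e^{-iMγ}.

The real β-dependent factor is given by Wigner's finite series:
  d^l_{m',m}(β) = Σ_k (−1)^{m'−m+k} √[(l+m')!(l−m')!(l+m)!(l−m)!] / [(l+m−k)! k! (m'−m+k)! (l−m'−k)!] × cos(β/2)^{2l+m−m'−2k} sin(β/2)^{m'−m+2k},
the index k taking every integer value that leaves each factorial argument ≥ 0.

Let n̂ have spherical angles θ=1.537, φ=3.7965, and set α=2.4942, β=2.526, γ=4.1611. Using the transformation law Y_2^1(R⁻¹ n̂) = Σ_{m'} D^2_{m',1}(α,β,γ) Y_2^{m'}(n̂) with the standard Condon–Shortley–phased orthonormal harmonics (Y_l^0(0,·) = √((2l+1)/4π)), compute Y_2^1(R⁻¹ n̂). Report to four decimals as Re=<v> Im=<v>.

Re=0.0676 Im=0.0684

Need the full column D^2_{m',1} for m'=−2..2 at α=2.4942, β=2.526, γ=4.1611.
cos(β/2)=0.302959, sin(β/2)=0.953004
d^2_{-2,1}: single k=3 term ⇒ +0.524442;  D = +0.354977+0.386045i
d^2_{-1,1}: k∈[2..3] ⇒ +0.250080 -0.824856 = -0.574776;  D = +0.055153+0.572124i
d^2_{0,1}: k∈[1..2] ⇒ +0.064912 -0.642308 = -0.577396;  D = +0.302432-0.491855i
d^2_{1,1}: k∈[0..1] ⇒ +0.008424 -0.250080 = -0.241656;  D = -0.225117+0.087863i
d^2_{2,1}: single k=0 term ⇒ -0.053000;  D = +0.051005+0.014406i
Y_2^{m'}(θ=1.537,φ=3.7965) and Σ D·Y over m':
  (+0.3550+0.3860i)·(+0.0996-0.3728i)  (+0.0552+0.5721i)·(-0.0207+0.0159i)  (+0.3024-0.4919i)·(-0.3143+0.0000i)  (-0.2251+0.0879i)·(+0.0207+0.0159i)  (+0.0510+0.0144i)·(+0.0996+0.3728i)
Y_2^1(R⁻¹ n̂) = +0.067608+0.068431i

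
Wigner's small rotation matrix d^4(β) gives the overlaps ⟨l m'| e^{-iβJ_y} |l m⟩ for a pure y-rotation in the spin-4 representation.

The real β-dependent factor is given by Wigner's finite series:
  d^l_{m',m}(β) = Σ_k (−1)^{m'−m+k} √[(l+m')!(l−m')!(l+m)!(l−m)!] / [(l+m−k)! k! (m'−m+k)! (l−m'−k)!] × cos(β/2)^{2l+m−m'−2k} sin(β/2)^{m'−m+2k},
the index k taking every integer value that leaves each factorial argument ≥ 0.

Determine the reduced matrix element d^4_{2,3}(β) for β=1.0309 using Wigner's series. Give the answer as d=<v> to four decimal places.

d^4_{2,3}(β=1.0309) via Wigner's sum:
c=cos(1.0309/2)=0.870071, s=sin(1.0309/2)=0.492926; N=√[720·2·5040·1]=2693.993318
The bounds max(0,m−m')=1 and min(l+m,l−m')=2 give 2 terms
  k=1: (−1)^0·2693.9933/(720)·0.8701^7·0.4929^1 = +0.696192
  k=2: (−1)^1·2693.9933/(240)·0.8701^5·0.4929^3 = -0.670355
d^4_{2,3}(1.0309) = +0.696192 -0.670355 = +0.025837

d=0.0258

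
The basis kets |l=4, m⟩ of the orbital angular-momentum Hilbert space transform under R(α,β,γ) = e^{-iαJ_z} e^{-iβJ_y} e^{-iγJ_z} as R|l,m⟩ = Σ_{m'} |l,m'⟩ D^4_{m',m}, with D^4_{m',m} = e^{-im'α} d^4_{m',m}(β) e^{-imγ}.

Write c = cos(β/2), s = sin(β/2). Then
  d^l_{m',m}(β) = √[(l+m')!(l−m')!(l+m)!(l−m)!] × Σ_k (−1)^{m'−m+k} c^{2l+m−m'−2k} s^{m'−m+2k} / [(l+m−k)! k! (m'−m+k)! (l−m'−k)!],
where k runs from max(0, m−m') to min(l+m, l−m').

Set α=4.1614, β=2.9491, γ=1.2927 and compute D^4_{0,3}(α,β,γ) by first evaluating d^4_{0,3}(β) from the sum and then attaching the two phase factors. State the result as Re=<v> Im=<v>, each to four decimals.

Split into d^4_{0,3}(β=2.9491) × two z-phases.
Half-angle: c=0.096098, s=0.995372. N=√(24·24·5040·1)=1703.830978
k: max(0,(3)−(0))=3 … min(4+(3),4−(0))=4
  k=3: (−1)^0·1703.8310/(144)·0.0961^5·0.9954^3 = +0.000096
  k=4: (−1)^1·1703.8310/(144)·0.0961^3·0.9954^5 = -0.010260
d^4_{0,3}(2.9491) = +0.000096 -0.010260 = -0.010164
Attach z-rotation phases: D = e^{-i(0)(4.1614)}·(-0.010164)·e^{-i(3)(1.2927)} = +0.007530-0.006827i

Re=0.0075 Im=-0.0068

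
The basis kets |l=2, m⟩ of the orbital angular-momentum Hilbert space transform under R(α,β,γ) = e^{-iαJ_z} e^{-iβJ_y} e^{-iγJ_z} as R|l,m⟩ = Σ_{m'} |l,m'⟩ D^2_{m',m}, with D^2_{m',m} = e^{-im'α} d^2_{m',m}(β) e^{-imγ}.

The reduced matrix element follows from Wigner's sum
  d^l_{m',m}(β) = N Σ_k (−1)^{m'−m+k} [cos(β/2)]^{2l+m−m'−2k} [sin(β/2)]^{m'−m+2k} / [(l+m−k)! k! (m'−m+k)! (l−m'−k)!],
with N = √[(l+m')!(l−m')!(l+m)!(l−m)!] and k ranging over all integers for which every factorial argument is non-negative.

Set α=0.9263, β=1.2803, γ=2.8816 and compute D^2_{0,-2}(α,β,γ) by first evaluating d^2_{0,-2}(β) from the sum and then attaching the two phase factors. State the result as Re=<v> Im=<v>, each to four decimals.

Re=0.4878 Im=-0.2793

Split into d^2_{0,-2}(β=1.2803) × two z-phases.
Half-angle: c=0.802006, s=0.597316. N=√(2·2·1·24)=9.797959
k∈{0} keeps every argument non-negative
  k=0: (−1)^2·9.7980/(4)·0.8020^2·0.5973^2 = +0.562133
d^2_{0,-2}(1.2803) = +0.562133
Phases: e^{-i·(0)·0.9263}=+1.000000+0.000000i, e^{-i·(-2)·2.8816}=+0.867826-0.496867i ⇒ D=+0.487834-0.279305i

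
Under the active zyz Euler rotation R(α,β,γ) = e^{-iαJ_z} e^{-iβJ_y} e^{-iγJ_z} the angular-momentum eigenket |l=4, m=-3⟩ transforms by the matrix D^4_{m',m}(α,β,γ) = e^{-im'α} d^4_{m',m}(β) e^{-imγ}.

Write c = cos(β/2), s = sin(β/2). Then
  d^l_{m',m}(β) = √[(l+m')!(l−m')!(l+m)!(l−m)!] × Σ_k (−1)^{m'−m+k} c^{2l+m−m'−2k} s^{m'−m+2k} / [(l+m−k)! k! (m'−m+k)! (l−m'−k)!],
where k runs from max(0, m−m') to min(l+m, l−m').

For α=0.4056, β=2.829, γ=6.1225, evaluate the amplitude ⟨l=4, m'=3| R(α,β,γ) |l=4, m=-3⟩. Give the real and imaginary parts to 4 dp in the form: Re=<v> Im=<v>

Re=0.0957 Im=0.7428

First d^4_{3,-3}(β=2.829), then the phase factors e^{-i(3)α} and e^{-i(-3)γ}:
c=cos(2.829/2)=0.155661, s=sin(2.829/2)=0.987811; N=√[5040·1·1·5040]=5040.000000
Admissible k: 0..1 (factorial args all ≥0)
  k=0: (−1)^6·5040.0000/(720)·0.1557^2·0.9878^6 = +0.157579
  k=1: (−1)^7·5040.0000/(5040)·0.1557^0·0.9878^8 = -0.906545
d^4_{3,-3}(2.829) = +0.157579 -0.906545 = -0.748966
Phases: e^{-i·(3)·0.4056}=+0.346649-0.937995i, e^{-i·(-3)·6.1225}=+0.886044-0.463602i ⇒ D=+0.095650+0.742833i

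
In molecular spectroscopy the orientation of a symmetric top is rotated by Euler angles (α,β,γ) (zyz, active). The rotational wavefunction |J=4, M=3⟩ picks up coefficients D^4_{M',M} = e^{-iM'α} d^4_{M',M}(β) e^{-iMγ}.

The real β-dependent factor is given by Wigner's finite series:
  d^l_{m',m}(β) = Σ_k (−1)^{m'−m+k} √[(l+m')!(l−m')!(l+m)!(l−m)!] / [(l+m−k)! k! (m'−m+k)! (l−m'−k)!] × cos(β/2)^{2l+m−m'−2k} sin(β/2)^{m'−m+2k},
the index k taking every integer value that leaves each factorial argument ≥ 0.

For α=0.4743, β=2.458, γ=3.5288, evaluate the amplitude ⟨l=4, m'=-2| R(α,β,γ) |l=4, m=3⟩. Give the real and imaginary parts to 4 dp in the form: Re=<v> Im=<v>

Re=0.5010 Im=-0.1084

D^4_{-2,3}(0.4743,2.458,3.5288) = e^{-i·-2·0.4743}·d^4_{-2,3}(2.458)·e^{-i·3·3.5288}. Compute d first:
Half-angle: c=0.335180, s=0.942154. N=√(2·720·5040·1)=2693.993318
k∈{5,6} keeps every argument non-negative
  k=5: (−1)^0·2693.9933/(240)·0.3352^3·0.9422^5 = +0.313783
  k=6: (−1)^1·2693.9933/(720)·0.3352^1·0.9422^7 = -0.826410
d^4_{-2,3}(2.458) = +0.313783 -0.826410 = -0.512627
Phases: e^{-i·(-2)·0.4743}=+0.582821+0.812600i, e^{-i·(3)·3.5288}=-0.397852+0.917450i ⇒ D=+0.501040-0.108377i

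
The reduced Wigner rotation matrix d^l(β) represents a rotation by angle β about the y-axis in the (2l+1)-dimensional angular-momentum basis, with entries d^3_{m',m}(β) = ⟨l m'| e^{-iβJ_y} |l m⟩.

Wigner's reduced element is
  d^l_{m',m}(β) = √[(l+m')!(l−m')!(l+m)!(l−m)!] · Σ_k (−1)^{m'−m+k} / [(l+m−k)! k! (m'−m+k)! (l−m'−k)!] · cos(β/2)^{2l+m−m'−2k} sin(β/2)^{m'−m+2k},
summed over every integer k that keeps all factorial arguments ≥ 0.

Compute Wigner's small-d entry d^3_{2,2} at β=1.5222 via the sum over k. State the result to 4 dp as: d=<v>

d=-0.5097

d^3_{2,2}(β=1.5222) via Wigner's sum:
Half-angle: c=0.724078, s=0.689718. N=√(120·1·120·1)=120.000000
k: max(0,(2)−(2))=0 … min(3+(2),3−(2))=1
  k=0: (−1)^0·120.0000/(120)·0.7241^6·0.6897^0 = +0.144116
  k=1: (−1)^1·120.0000/(24)·0.7241^4·0.6897^2 = -0.653814
d^3_{2,2}(1.5222) = +0.144116 -0.653814 = -0.509699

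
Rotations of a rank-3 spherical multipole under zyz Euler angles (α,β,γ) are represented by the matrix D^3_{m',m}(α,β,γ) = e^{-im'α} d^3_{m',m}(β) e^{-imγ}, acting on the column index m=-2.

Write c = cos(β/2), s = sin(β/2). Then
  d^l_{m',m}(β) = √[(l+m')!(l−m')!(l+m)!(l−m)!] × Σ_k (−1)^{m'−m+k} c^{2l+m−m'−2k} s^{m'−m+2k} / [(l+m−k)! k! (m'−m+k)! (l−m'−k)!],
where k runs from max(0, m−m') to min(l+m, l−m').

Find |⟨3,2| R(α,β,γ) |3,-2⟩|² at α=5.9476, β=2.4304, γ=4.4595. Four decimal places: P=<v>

Split into d^3_{2,-2}(β=2.4304) × two z-phases.
With c≡cos(β/2)=0.348149 and s≡sin(β/2)=0.937439, N=[120·1·1·120]^{1/2}=120.000000
Admissible k: 0..1 (factorial args all ≥0)
  k=0: (−1)^4·120.0000/(24)·0.3481^2·0.9374^4 = +0.468030
  k=1: (−1)^5·120.0000/(120)·0.3481^0·0.9374^6 = -0.678669
d^3_{2,-2}(2.4304) = +0.468030 -0.678669 = -0.210639
|D^3_{2,-2}|² = |d^3_{2,-2}(β)|² = (-0.210639)² = 0.044369 (the z-rotation phases have unit modulus)

P=0.0444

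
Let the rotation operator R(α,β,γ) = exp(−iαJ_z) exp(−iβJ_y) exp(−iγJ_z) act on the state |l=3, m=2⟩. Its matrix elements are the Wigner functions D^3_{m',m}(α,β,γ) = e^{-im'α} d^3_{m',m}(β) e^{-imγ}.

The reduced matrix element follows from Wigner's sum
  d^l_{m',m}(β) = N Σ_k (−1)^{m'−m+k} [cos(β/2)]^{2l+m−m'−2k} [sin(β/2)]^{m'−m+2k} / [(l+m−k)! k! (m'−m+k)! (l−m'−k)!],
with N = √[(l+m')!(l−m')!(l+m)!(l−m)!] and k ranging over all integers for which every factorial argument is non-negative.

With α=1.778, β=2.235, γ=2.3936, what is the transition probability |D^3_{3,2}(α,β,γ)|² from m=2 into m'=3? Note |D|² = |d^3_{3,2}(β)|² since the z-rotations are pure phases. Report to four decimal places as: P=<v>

P=0.0013

Split into d^3_{3,2}(β=2.235) × two z-phases.
c=cos(2.235/2)=0.437931, s=sin(2.235/2)=0.899008; N=√[720·1·120·1]=293.938769
The bounds max(0,m−m')=0 and min(l+m,l−m')=0 give 1 term
  k=0: (−1)^1·293.9388/(120)·0.4379^5·0.8990^1 = -0.035471
d^3_{3,2}(2.235) = -0.035471
|D^3_{3,2}|² = |d^3_{3,2}(β)|² = (-0.035471)² = 0.001258 (the z-rotation phases have unit modulus)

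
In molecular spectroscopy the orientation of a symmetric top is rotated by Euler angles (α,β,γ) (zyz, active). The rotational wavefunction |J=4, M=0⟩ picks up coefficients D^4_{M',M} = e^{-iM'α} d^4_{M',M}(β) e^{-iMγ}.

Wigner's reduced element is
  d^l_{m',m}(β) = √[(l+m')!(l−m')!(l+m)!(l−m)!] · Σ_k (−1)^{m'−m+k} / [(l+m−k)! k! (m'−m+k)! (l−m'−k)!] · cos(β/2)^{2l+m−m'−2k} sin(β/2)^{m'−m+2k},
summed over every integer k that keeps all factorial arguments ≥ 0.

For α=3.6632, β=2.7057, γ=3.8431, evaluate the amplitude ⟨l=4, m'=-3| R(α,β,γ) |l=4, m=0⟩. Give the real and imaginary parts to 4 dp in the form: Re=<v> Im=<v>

Split into d^4_{-3,0}(β=2.7057) × two z-phases.
c=cos(2.7057/2)=0.216225, s=sin(2.7057/2)=0.976344; N=√[1·5040·24·24]=1703.830978
Admissible k: 3..4 (factorial args all ≥0)
  k=3: (−1)^0·1703.8310/(144)·0.2162^5·0.9763^3 = +0.005205
  k=4: (−1)^1·1703.8310/(144)·0.2162^3·0.9763^5 = -0.106119
d^4_{-3,0}(2.7057) = +0.005205 -0.106119 = -0.100915
D = (-0.005974-0.999982i)·(-0.100915)·(+1.000000+0.000000i) = +0.000603+0.100913i

Re=0.0006 Im=0.1009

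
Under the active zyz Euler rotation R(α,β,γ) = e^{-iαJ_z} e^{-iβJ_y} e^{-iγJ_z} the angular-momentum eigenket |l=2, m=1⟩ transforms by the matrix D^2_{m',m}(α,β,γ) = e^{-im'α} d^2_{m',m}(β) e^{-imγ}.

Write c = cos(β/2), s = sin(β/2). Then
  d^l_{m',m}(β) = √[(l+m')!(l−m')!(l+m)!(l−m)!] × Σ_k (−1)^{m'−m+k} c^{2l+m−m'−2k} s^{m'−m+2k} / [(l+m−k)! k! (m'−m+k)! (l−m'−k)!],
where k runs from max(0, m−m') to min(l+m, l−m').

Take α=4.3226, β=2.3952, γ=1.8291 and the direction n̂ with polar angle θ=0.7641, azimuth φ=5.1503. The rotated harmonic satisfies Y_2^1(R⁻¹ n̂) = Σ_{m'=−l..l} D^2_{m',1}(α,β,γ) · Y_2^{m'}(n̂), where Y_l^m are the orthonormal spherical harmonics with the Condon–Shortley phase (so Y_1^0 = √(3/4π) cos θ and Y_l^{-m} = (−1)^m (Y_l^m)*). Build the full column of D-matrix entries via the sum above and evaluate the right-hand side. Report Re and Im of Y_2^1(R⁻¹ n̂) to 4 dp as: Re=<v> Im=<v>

Re=0.1157 Im=0.1108

Need the full column D^2_{m',1} for m'=−2..2 at α=4.3226, β=2.3952, γ=1.8291.
cos(β/2)=0.364594, sin(β/2)=0.931167
d^2_{-2,1}: single k=3 term ⇒ +0.588737;  D = +0.507097+0.299106i
d^2_{-1,1}: k∈[2..3] ⇒ +0.345776 -0.751813 = -0.406037;  D = +0.323708-0.245111i
d^2_{0,1}: k∈[1..2] ⇒ +0.110543 -0.721053 = -0.610510;  D = +0.155949+0.590256i
d^2_{1,1}: k∈[0..1] ⇒ +0.017670 -0.345776 = -0.328106;  D = -0.325273-0.043017i
d^2_{2,1}: single k=0 term ⇒ -0.090258;  D = +0.044947-0.078270i
Y_2^{m'}(θ=0.7641,φ=5.1503) and Σ D·Y over m':
  (+0.5071+0.2991i)·(-0.1184+0.1420i)  (+0.3237-0.2451i)·(+0.1637+0.3495i)  (+0.1559+0.5903i)·(+0.1778+0.0000i)  (-0.3253-0.0430i)·(-0.1637+0.3495i)  (+0.0449-0.0783i)·(-0.1184-0.1420i)
Y_2^1(R⁻¹ n̂) = +0.115678+0.110840i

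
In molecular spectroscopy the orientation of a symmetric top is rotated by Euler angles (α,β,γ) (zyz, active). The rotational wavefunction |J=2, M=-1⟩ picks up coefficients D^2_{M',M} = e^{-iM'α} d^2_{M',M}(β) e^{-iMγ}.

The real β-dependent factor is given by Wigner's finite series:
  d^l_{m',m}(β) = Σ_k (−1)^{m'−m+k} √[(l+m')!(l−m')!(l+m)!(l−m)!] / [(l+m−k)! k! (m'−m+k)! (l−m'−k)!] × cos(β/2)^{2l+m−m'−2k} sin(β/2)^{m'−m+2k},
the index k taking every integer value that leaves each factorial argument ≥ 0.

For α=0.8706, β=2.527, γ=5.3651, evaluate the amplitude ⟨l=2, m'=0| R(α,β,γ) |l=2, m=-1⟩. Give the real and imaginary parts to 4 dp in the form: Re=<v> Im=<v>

D^2_{0,-1}(0.8706,2.527,5.3651) = e^{-i·0·0.8706}·d^2_{0,-1}(2.527)·e^{-i·-1·5.3651}. Compute d first:
c=cos(2.527/2)=0.302483, s=sin(2.527/2)=0.953155; N=√[2·2·1·6]=4.898979
The bounds max(0,m−m')=0 and min(l+m,l−m')=1 give 2 terms
  k=0: (−1)^1·4.8990/(2)·0.3025^3·0.9532^1 = -0.064616
  k=1: (−1)^2·4.8990/(2)·0.3025^1·0.9532^3 = +0.641603
d^2_{0,-1}(2.527) = -0.064616 +0.641603 = +0.576987
Phases: e^{-i·(0)·0.8706}=+1.000000+0.000000i, e^{-i·(-1)·5.3651}=+0.607342-0.794440i ⇒ D=+0.350429-0.458382i

Re=0.3504 Im=-0.4584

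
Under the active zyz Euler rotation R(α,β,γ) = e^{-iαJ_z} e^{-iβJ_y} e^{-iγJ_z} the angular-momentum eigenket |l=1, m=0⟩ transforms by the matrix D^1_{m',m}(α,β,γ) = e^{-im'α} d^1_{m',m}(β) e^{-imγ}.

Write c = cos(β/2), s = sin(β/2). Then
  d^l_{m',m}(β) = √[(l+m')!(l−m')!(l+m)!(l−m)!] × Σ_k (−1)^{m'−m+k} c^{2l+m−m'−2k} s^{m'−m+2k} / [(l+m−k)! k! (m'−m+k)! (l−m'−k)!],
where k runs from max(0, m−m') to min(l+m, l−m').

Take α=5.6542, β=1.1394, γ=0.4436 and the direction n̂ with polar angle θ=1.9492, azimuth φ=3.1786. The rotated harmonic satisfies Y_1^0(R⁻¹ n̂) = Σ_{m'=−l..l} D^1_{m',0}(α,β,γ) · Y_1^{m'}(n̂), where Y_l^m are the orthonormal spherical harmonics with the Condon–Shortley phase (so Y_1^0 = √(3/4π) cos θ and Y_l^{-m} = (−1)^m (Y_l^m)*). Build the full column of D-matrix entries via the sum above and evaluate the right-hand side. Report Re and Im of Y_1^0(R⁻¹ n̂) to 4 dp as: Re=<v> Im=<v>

Re=-0.3998 Im=0.0000

Need the full column D^1_{m',0} for m'=−1..1 at α=5.6542, β=1.1394, γ=0.4436.
cos(β/2)=0.842063, sin(β/2)=0.539379
d^1_{-1,0}: single k=1 term ⇒ +0.642324;  D = +0.519399-0.377895i
d^1_{0,0}: k∈[0..1] ⇒ +0.709070 -0.290930 = +0.418140;  D = +0.418140+0.000000i
d^1_{1,0}: single k=0 term ⇒ -0.642324;  D = -0.519399-0.377895i
Y_1^{m'}(θ=1.9492,φ=3.1786) and Σ D·Y over m':
  (+0.5194-0.3779i)·(-0.3208+0.0119i)  (+0.4181+0.0000i)·(-0.1805+0.0000i)  (-0.5194-0.3779i)·(+0.3208+0.0119i)
Y_1^0(R⁻¹ n̂) = -0.399780+0.000000i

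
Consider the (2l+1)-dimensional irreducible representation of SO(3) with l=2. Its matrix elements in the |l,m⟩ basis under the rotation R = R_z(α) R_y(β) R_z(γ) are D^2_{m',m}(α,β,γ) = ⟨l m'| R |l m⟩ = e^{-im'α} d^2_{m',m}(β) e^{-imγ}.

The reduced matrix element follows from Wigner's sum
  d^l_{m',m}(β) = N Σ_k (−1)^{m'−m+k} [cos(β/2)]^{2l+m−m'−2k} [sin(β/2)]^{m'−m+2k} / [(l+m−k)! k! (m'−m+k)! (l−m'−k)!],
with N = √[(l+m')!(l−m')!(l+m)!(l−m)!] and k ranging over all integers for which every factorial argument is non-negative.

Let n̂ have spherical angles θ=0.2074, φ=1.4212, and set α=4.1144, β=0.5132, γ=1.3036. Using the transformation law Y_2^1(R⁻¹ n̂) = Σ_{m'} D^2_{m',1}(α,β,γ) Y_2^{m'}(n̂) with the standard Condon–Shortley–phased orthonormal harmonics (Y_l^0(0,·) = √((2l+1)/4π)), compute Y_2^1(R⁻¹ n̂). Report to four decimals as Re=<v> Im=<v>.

Need the full column D^2_{m',1} for m'=−2..2 at α=4.1144, β=0.5132, γ=1.3036.
cos(β/2)=0.967258, sin(β/2)=0.253793
d^2_{-2,1}: single k=3 term ⇒ +0.031624;  D = +0.025327+0.018937i
d^2_{-1,1}: k∈[2..3] ⇒ +0.180787 -0.004149 = +0.176638;  D = -0.167062+0.057371i
d^2_{0,1}: k∈[1..2] ⇒ +0.562579 -0.038731 = +0.523848;  D = +0.138311-0.505259i
d^2_{1,1}: k∈[0..1] ⇒ +0.875327 -0.180787 = +0.694540;  D = +0.450408+0.528694i
d^2_{2,1}: single k=0 term ⇒ -0.459344;  D = +0.456686-0.049340i
Y_2^{m'}(θ=0.2074,φ=1.4212) and Σ D·Y over m':
  (+0.0253+0.0189i)·(-0.0157-0.0048i)  (-0.1671+0.0574i)·(+0.0232-0.1539i)  (+0.1383-0.5053i)·(+0.5907+0.0000i)  (+0.4504+0.5287i)·(-0.0232-0.1539i)  (+0.4567-0.0493i)·(-0.0157+0.0048i)
Y_2^1(R⁻¹ n̂) = +0.150369-0.350432i

Re=0.1504 Im=-0.3504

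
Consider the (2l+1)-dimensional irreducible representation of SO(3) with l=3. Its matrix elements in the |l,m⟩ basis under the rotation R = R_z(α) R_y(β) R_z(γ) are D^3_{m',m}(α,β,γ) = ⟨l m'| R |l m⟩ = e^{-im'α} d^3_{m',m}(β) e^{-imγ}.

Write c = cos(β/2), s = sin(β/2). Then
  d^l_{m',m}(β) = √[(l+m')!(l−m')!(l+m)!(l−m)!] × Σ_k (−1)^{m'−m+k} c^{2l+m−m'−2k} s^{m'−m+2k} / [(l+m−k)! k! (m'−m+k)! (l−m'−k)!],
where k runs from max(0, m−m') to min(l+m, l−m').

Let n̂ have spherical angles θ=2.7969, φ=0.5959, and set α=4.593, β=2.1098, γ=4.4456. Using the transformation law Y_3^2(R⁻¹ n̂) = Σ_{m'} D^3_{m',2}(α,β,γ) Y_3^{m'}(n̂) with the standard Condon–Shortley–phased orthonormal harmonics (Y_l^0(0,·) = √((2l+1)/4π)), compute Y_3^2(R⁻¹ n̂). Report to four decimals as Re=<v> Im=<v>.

Need the full column D^3_{m',2} for m'=−3..3 at α=4.593, β=2.1098, γ=4.4456.
cos(β/2)=0.493315, sin(β/2)=0.869851
d^3_{-3,2}: single k=5 term ⇒ +0.601761;  D = +0.105015-0.592527i
d^3_{-2,2}: k∈[4..5] ⇒ +0.696622 -0.433181 = +0.263442;  D = +0.252077+0.076543i
d^3_{-1,2}: k∈[3..4] ⇒ +0.499731 -0.776870 = -0.277138;  D = +0.111534-0.253704i
d^3_{0,2}: k∈[2..3] ⇒ +0.245441 -0.763112 = -0.517671;  D = +0.445711+0.263296i
d^3_{1,2}: k∈[1..2] ⇒ +0.080365 -0.499731 = -0.419367;  D = -0.254784+0.333097i
d^3_{2,2}: k∈[0..1] ⇒ +0.014413 -0.224056 = -0.209643;  D = -0.150161-0.146294i
d^3_{3,2}: single k=0 term ⇒ -0.062250;  D = +0.048441-0.039097i
Y_3^{m'}(θ=2.7969,φ=0.5959) and Σ D·Y over m':
  (+0.1050-0.5925i)·(-0.0035-0.0157i)  (+0.2521+0.0765i)·(-0.0406+0.1020i)  (+0.1115-0.2537i)·(+0.3099-0.2102i)  (+0.4457+0.2633i)·(-0.5019+0.0000i)  (-0.2548+0.3331i)·(-0.3099-0.2102i)  (-0.1502-0.1463i)·(-0.0406-0.1020i)  (+0.0484-0.0391i)·(+0.0035-0.0157i)
Y_3^2(R⁻¹ n̂) = -0.130502-0.240536i

Re=-0.1305 Im=-0.2405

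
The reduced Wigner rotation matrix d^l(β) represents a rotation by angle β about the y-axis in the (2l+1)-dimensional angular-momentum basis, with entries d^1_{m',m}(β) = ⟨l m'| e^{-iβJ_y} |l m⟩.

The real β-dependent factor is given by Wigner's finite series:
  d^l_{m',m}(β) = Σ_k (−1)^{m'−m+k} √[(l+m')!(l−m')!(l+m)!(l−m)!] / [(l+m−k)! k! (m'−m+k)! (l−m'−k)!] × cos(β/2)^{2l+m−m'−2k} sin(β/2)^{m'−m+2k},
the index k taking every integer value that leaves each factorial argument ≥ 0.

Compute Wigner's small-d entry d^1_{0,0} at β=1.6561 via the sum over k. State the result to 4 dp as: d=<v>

d^1_{0,0}(β=1.6561) via Wigner's sum:
c=cos(1.6561/2)=0.676313, s=sin(1.6561/2)=0.736614; N=√[1·1·1·1]=1.000000
k: max(0,(0)−(0))=0 … min(1+(0),1−(0))=1
  k=0: (−1)^0·1.0000/(1)·0.6763^2·0.7366^0 = +0.457400
  k=1: (−1)^1·1.0000/(1)·0.6763^0·0.7366^2 = -0.542600
d^1_{0,0}(1.6561) = +0.457400 -0.542600 = -0.085200

d=-0.0852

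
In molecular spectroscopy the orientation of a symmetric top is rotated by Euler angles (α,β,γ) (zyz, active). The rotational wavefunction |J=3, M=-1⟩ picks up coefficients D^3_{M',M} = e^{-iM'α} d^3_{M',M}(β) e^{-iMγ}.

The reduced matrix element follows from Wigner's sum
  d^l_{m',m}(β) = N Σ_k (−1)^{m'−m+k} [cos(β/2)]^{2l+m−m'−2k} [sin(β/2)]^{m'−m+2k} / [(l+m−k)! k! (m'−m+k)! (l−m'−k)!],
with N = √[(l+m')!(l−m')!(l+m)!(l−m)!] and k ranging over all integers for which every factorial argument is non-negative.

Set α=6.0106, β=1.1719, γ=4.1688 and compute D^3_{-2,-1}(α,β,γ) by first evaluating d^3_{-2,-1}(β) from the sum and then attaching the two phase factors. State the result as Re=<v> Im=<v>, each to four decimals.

Re=-0.0740 Im=-0.0387

First d^3_{-2,-1}(β=1.1719), then the phase factors e^{-i(-2)α} and e^{-i(-1)γ}:
Half-angle: c=0.833187, s=0.552991. N=√(1·120·2·24)=75.894664
k∈{1,2} keeps every argument non-negative
  k=1: (−1)^0·75.8947/(24)·0.8332^5·0.5530^1 = +0.702152
  k=2: (−1)^1·75.8947/(12)·0.8332^3·0.5530^3 = -0.618603
d^3_{-2,-1}(1.1719) = +0.702152 -0.618603 = +0.083548
Phases: e^{-i·(-2)·6.0106}=+0.855039-0.518564i, e^{-i·(-1)·4.1688}=-0.517211-0.855858i ⇒ D=-0.074028-0.038732i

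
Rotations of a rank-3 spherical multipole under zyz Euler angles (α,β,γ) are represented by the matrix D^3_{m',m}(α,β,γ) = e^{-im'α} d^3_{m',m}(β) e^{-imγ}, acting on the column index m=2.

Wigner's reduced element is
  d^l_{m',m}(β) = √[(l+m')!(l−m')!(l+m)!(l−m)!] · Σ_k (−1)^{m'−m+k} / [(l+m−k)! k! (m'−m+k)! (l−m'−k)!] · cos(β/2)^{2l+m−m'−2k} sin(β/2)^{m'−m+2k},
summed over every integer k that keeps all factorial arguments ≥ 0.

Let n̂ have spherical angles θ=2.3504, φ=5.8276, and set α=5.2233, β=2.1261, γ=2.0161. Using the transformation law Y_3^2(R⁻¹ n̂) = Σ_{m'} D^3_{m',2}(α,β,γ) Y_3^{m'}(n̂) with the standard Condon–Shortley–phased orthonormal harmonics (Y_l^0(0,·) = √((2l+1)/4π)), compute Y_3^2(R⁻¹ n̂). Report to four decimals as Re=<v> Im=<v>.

Need the full column D^3_{m',2} for m'=−3..3 at α=5.2233, β=2.1261, γ=2.0161.
cos(β/2)=0.486209, sin(β/2)=0.873842
d^3_{-3,2}: single k=5 term ⇒ +0.606826;  D = +0.363428-0.485961i
d^3_{-2,2}: k∈[4..5] ⇒ +0.689206 -0.445245 = +0.243961;  D = +0.241864+0.031919i
d^3_{-1,2}: k∈[3..4] ⇒ +0.485064 -0.783410 = -0.298346;  D = -0.110578-0.277097i
d^3_{0,2}: k∈[2..3] ⇒ +0.233733 -0.754987 = -0.521254;  D = +0.327838-0.405251i
d^3_{1,2}: k∈[1..2] ⇒ +0.075084 -0.485064 = -0.409979;  D = +0.404120+0.069070i
d^3_{2,2}: k∈[0..1] ⇒ +0.013211 -0.213368 = -0.200157;  D = +0.067058+0.188589i
d^3_{3,2}: single k=0 term ⇒ -0.058160;  D = -0.038273+0.043792i
Y_3^{m'}(θ=2.3504,φ=5.8276) and Σ D·Y over m':
  (+0.3634-0.4860i)·(+0.0304+0.1470i)  (+0.2419+0.0319i)·(-0.2227-0.2872i)  (-0.1106-0.2771i)·(+0.3036+0.1488i)  (+0.3278-0.4053i)·(+0.1388+0.0000i)  (+0.4041+0.0691i)·(-0.3036+0.1488i)  (+0.0671+0.1886i)·(-0.2227+0.2872i)  (-0.0383+0.0438i)·(-0.0304+0.1470i)
Y_3^2(R⁻¹ n̂) = -0.116414-0.185298i

Re=-0.1164 Im=-0.1853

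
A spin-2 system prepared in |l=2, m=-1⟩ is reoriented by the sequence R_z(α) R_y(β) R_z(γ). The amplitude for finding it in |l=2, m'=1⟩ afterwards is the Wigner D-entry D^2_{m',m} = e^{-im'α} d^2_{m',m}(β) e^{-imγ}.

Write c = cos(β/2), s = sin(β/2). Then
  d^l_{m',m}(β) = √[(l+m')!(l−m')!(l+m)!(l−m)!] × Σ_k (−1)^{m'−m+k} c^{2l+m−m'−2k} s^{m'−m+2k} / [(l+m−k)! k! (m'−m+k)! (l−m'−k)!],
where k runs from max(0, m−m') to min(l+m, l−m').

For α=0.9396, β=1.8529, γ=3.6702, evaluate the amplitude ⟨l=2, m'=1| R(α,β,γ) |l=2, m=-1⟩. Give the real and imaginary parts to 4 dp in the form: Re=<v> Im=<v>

Re=-0.2597 Im=0.1132

Split into d^2_{1,-1}(β=1.8529) × two z-phases.
Half-angle: c=0.600676, s=0.799493. N=√(6·1·1·6)=6.000000
The bounds max(0,m−m')=0 and min(l+m,l−m')=1 give 2 terms
  k=0: (−1)^2·6.0000/(2)·0.6007^2·0.7995^2 = +0.691880
  k=1: (−1)^3·6.0000/(6)·0.6007^0·0.7995^4 = -0.408562
d^2_{1,-1}(1.8529) = +0.691880 -0.408562 = +0.283318
Phases: e^{-i·(1)·0.9396}=+0.590111-0.807322i, e^{-i·(-1)·3.6702}=-0.863510-0.504331i ⇒ D=-0.259725+0.113191i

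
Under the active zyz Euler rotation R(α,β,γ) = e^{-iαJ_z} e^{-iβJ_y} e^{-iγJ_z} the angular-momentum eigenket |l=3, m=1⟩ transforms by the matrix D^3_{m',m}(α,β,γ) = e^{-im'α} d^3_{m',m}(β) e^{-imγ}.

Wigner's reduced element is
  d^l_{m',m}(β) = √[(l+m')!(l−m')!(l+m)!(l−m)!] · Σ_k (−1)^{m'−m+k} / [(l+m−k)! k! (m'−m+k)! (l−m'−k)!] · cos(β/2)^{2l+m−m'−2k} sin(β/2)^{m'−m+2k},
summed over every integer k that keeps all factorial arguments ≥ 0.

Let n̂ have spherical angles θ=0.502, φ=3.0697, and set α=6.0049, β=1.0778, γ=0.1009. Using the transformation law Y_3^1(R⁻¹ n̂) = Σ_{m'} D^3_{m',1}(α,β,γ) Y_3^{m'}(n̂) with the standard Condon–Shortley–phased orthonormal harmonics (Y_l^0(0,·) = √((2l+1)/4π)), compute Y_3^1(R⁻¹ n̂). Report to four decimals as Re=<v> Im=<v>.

Need the full column D^3_{m',1} for m'=−3..3 at α=6.0049, β=1.0778, γ=0.1009.
cos(β/2)=0.858274, sin(β/2)=0.513192
d^3_{-3,1}: single k=4 term ⇒ +0.197887;  D = +0.117389-0.159309i
d^3_{-2,1}: k∈[3..4] ⇒ +0.540440 -0.096611 = +0.443829;  D = +0.351309-0.271231i
d^3_{-1,1}: k∈[2..4] ⇒ +0.857461 -0.408754 +0.018268 = +0.466975;  D = +0.433804-0.172857i
d^3_{0,1}: k∈[1..3] ⇒ +0.827942 -0.888034 +0.105832 = +0.045740;  D = +0.045507-0.004607i
d^3_{1,1}: k∈[0..2] ⇒ +0.399719 -1.143282 +0.306565 = -0.436997;  D = -0.430140-0.077111i
d^3_{2,1}: k∈[0..1] ⇒ -0.755804 +0.540440 = -0.215364;  D = -0.193389-0.094774i
d^3_{3,1}: single k=0 term ⇒ +0.553489;  D = +0.410982+0.370734i
Y_3^{m'}(θ=0.502,φ=3.0697) and Σ D·Y over m':
  (+0.1174-0.1593i)·(-0.0454-0.0099i)  (+0.3513-0.2712i)·(+0.2053+0.0297i)  (+0.4338-0.1729i)·(-0.4409-0.0317i)  (+0.0455-0.0046i)·(+0.2756+0.0000i)  (-0.4301-0.0771i)·(+0.4409-0.0317i)  (-0.1934-0.0948i)·(+0.2053-0.0297i)  (+0.4110+0.3707i)·(+0.0454-0.0099i)
Y_3^1(R⁻¹ n̂) = -0.323179+0.000689i

Re=-0.3232 Im=0.0007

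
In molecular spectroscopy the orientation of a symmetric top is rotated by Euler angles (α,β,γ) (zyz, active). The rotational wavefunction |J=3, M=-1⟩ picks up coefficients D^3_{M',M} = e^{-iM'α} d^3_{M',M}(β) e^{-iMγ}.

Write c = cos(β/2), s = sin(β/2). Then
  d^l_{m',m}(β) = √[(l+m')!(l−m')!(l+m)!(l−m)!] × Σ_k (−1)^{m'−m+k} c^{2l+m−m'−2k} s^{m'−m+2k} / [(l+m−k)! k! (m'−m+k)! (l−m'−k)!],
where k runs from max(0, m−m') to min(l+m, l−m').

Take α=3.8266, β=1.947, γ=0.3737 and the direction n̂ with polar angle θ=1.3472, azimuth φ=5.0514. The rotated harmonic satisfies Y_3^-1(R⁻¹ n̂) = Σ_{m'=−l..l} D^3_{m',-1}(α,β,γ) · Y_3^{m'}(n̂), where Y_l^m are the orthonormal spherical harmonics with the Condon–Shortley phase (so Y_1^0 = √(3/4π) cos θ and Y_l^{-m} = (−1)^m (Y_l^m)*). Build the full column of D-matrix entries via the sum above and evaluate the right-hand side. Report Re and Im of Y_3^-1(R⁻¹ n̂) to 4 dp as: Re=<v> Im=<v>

Re=-0.0072 Im=0.2342

Need the full column D^3_{m',-1} for m'=−3..3 at α=3.8266, β=1.947, γ=0.3737.
cos(β/2)=0.562409, sin(β/2)=0.826859
d^3_{-3,-1}: single k=2 term ⇒ +0.264922;  D = +0.200410-0.173261i
d^3_{-2,-1}: k∈[1..2] ⇒ +0.147127 -0.636036 = -0.488908;  D = +0.084121-0.481617i
d^3_{-1,-1}: k∈[0..2] ⇒ +0.031646 -0.547220 +0.887119 = +0.371545;  D = -0.182057-0.323884i
d^3_{0,-1}: k∈[0..2] ⇒ -0.161170 +1.045113 -0.753010 = +0.130934;  D = +0.121897+0.047799i
d^3_{1,-1}: k∈[0..2] ⇒ +0.410415 -1.182826 +0.319587 = -0.452823;  D = +0.431058-0.138701i
d^3_{2,-1}: k∈[0..1] ⇒ -0.636036 +0.687401 = +0.051365;  D = +0.027912-0.043120i
d^3_{3,-1}: single k=0 term ⇒ +0.572633;  D = +0.063162+0.569139i
Y_3^{m'}(θ=1.3472,φ=5.0514) and Σ D·Y over m':
  (+0.2004-0.1733i)·(-0.3290-0.2034i)  (+0.0841-0.4816i)·(-0.1678+0.1352i)  (-0.1821-0.3239i)·(-0.0790-0.2241i)  (+0.1219+0.0478i)·(-0.2279+0.0000i)  (+0.4311-0.1387i)·(+0.0790-0.2241i)  (+0.0279-0.0431i)·(-0.1678-0.1352i)  (+0.0632+0.5691i)·(+0.3290-0.2034i)
Y_3^-1(R⁻¹ n̂) = -0.007163+0.234234i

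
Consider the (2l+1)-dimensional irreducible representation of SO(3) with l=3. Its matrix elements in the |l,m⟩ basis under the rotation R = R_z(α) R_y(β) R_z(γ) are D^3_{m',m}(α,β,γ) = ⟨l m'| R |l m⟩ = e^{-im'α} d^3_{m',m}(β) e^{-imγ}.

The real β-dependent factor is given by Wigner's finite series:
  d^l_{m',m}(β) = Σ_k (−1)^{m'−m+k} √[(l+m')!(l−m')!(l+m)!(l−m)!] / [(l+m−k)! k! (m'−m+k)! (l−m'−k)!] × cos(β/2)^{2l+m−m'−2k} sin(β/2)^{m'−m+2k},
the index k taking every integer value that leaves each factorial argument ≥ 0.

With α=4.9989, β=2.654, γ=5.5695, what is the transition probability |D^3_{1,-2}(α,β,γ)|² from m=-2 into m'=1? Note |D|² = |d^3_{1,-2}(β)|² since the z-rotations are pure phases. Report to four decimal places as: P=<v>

D^3_{1,-2}(4.9989,2.654,5.5695) = e^{-i·1·4.9989}·d^3_{1,-2}(2.654)·e^{-i·-2·5.5695}. Compute d first:
c=cos(2.654/2)=0.241388, s=sin(2.654/2)=0.970429; N=√[24·2·1·120]=75.894664
k∈{0,1} keeps every argument non-negative
  k=0: (−1)^3·75.8947/(12)·0.2414^3·0.9704^3 = -0.081296
  k=1: (−1)^4·75.8947/(24)·0.2414^1·0.9704^5 = +0.656953
d^3_{1,-2}(2.654) = -0.081296 +0.656953 = +0.575657
|D^3_{1,-2}|² = |d^3_{1,-2}(β)|² = (+0.575657)² = 0.331381 (the z-rotation phases have unit modulus)

P=0.3314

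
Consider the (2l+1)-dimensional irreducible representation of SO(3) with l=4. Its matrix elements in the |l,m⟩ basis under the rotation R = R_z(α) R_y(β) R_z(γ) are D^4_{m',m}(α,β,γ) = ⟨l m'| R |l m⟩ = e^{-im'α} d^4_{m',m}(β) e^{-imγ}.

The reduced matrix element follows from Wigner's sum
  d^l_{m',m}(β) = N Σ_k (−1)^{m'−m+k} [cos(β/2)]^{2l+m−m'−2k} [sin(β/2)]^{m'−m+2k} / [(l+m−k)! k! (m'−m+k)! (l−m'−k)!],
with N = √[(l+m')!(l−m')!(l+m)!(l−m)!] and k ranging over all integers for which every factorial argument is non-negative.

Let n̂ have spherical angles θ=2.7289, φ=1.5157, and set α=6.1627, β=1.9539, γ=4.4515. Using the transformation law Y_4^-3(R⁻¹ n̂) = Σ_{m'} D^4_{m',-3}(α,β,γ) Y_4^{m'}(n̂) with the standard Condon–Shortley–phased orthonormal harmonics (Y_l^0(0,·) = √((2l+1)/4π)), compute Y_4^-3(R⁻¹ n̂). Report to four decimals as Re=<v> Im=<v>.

Need the full column D^4_{m',-3} for m'=−4..4 at α=6.1627, β=1.9539, γ=4.4515.
cos(β/2)=0.559553, sin(β/2)=0.828795
d^4_{-4,-3}: single k=1 term ⇒ +0.040261;  D = +0.038388+0.012136i
d^4_{-3,-3}: k∈[0..1] ⇒ +0.009610 -0.147584 = -0.137974;  D = -0.125604-0.057100i
d^4_{-2,-3}: k∈[0..1] ⇒ -0.053260 +0.350536 = +0.297276;  D = +0.253875+0.154662i
d^4_{-1,-3}: k∈[0..1] ⇒ +0.167344 -0.611887 = -0.444543;  D = -0.349092-0.275233i
d^4_{0,-3}: k∈[0..1] ⇒ -0.369497 +0.810629 = +0.441132;  D = +0.311074+0.312778i
d^4_{1,-3}: k∈[0..1] ⇒ +0.611887 -0.805442 = -0.193554;  D = -0.119005-0.152647i
d^4_{2,-3}: k∈[0..1] ⇒ -0.769030 +0.562385 = -0.206645;  D = -0.106544-0.177061i
d^4_{3,-3}: k∈[0..1] ⇒ +0.710333 -0.222626 = +0.487707;  D = +0.199407+0.445079i
d^4_{4,-3}: single k=0 term ⇒ -0.425123;  D = -0.125927-0.406044i
Y_4^{m'}(θ=2.7289,φ=1.5157) and Σ D·Y over m':
  (+0.0384+0.0121i)·(+0.0112+0.0025i)  (-0.1256-0.0571i)·(+0.0122-0.0730i)  (+0.2539+0.1547i)·(-0.2607-0.0288i)  (-0.3491-0.2752i)·(-0.0275+0.4988i)  (+0.3111+0.3128i)·(+0.2614+0.0000i)  (-0.1190-0.1526i)·(+0.0275+0.4988i)  (-0.1065-0.1771i)·(-0.2607+0.0288i)  (+0.1994+0.4451i)·(-0.0122-0.0730i)  (-0.1259-0.4060i)·(+0.0112-0.0025i)
Y_4^-3(R⁻¹ n̂) = +0.294555-0.168383i

Re=0.2946 Im=-0.1684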